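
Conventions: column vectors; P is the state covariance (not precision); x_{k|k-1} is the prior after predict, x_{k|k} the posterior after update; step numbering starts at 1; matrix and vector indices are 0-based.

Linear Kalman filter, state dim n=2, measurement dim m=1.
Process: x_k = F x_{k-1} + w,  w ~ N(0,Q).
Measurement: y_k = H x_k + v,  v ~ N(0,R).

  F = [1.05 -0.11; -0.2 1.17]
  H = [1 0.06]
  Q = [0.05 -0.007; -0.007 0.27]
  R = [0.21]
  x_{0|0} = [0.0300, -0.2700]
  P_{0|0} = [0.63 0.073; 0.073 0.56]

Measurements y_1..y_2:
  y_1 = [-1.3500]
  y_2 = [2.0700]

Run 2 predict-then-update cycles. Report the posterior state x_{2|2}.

step 1: x^-=[0.0612, -0.3219]  P^-=[0.7345 -0.1201; -0.1201 1.0276]  S=[0.9338]  K=[0.7789; -0.0626]  nu=[-1.3919]  x^+=[-1.0229, -0.2348]  P^+=[0.1680 -0.0746; -0.0746 1.0240]
step 2: x^-=[-1.0482, -0.0701]  P^-=[0.2649 -0.2673; -0.2673 1.7133]  S=[0.4490]  K=[0.5542; -0.3665]  nu=[3.1224]  x^+=[0.6824, -1.2144]  P^+=[0.1270 -0.1761; -0.1761 1.6530]

x_post = [0.6824, -1.2144]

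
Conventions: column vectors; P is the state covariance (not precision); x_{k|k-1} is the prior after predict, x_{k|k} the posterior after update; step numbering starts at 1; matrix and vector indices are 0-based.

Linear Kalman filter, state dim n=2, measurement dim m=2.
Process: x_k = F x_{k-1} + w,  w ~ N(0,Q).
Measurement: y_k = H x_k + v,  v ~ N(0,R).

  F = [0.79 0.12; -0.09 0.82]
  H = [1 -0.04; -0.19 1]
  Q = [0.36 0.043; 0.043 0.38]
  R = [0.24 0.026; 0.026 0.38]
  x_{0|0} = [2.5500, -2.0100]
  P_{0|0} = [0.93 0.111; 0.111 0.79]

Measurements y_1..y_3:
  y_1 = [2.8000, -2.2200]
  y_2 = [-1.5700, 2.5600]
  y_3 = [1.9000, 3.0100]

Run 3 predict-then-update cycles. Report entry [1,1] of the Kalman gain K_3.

step 1: x^-=[1.7733, -1.8777]  P^-=[0.9728 0.1253; 0.1253 0.9023]  S=[1.2043 -0.0687; -0.0687 1.2698]  K=[0.8035 -0.0034; 0.1139 0.6980]  nu=[0.9516, -0.0054]  x^+=[2.5379, -1.7731]  P^+=[0.1950 0.0566; 0.0566 0.2790]
step 2: x^-=[1.7922, -1.6823]  P^-=[0.4965 0.0927; 0.0927 0.5608]  S=[0.7299 0.0026; 0.0026 0.9235]  K=[0.6751 -0.0037; 0.0941 0.5879]  nu=[-3.4295, 4.5828]  x^+=[-0.5400, 0.6892]  P^+=[0.1638 0.0473; 0.0473 0.2348]
step 3: x^-=[-0.3439, 0.6138]  P^-=[0.4746 0.0846; 0.0846 0.5323]  S=[0.7087 -0.0002; -0.0002 0.8972]  K=[0.6649 -0.0061; 0.0895 0.5753]  nu=[2.2684, 2.3309]  x^+=[1.1503, 2.1578]  P^+=[0.1612 0.0456; 0.0456 0.2296]

K[1,1] = 0.5753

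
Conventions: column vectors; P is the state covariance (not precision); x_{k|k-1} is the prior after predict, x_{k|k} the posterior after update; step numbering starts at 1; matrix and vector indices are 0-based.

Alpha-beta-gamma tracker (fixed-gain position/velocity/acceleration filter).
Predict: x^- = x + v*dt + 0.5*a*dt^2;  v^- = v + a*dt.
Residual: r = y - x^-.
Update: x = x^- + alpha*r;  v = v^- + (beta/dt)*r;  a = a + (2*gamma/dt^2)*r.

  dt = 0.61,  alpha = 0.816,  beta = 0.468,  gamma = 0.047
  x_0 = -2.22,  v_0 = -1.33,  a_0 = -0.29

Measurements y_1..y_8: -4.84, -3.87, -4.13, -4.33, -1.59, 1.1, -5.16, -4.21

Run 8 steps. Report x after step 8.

x_post = -4.3102

step 1: x_pred=-3.0853  r=-1.7547  x^+=-4.5171  v^+=-2.8532  a^+=-0.7333
step 2: x_pred=-6.3940  r=2.5240  x^+=-4.3344  v^+=-1.3640  a^+=-0.0957
step 3: x_pred=-5.1843  r=1.0543  x^+=-4.3240  v^+=-0.6135  a^+=0.1707
step 4: x_pred=-4.6665  r=0.3365  x^+=-4.3919  v^+=-0.2513  a^+=0.2557
step 5: x_pred=-4.4976  r=2.9076  x^+=-2.1250  v^+=2.1354  a^+=0.9902
step 6: x_pred=-0.6382  r=1.7382  x^+=0.7802  v^+=4.0730  a^+=1.4293
step 7: x_pred=3.5306  r=-8.6906  x^+=-3.5609  v^+=-1.7227  a^+=-0.7661
step 8: x_pred=-4.7543  r=0.5443  x^+=-4.3102  v^+=-1.7724  a^+=-0.6286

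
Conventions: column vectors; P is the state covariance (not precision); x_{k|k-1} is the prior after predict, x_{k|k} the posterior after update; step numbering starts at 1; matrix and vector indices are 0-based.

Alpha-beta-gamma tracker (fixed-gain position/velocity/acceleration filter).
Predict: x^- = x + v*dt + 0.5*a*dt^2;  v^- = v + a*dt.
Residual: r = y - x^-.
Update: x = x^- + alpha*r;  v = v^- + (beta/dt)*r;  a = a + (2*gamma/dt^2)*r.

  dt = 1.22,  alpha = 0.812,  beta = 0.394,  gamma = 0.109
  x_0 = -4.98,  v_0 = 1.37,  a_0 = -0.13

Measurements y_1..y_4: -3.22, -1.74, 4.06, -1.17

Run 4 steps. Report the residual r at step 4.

step 1: x_pred=-3.4053  r=0.1853  x^+=-3.2548  v^+=1.2713  a^+=-0.1029
step 2: x_pred=-1.7805  r=0.0405  x^+=-1.7476  v^+=1.1588  a^+=-0.0969
step 3: x_pred=-0.4060  r=4.4660  x^+=3.2204  v^+=2.4829  a^+=0.5572
step 4: x_pred=6.6642  r=-7.8342  x^+=0.3028  v^+=0.6326  a^+=-0.5903

resid = -7.8342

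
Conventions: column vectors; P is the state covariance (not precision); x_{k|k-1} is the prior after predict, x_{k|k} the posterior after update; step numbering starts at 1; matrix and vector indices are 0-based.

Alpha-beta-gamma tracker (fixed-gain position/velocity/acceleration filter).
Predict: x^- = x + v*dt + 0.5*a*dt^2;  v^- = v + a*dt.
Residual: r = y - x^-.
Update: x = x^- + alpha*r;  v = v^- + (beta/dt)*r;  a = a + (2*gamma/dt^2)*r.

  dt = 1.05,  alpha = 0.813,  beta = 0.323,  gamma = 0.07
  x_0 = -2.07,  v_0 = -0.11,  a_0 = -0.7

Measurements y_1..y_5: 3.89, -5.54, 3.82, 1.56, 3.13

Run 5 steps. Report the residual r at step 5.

step 1: x_pred=-2.5714  r=6.4614  x^+=2.6817  v^+=1.1426  a^+=0.1205
step 2: x_pred=3.9479  r=-9.4879  x^+=-3.7658  v^+=-1.6495  a^+=-1.0843
step 3: x_pred=-6.0955  r=9.9155  x^+=1.9658  v^+=0.2621  a^+=0.1748
step 4: x_pred=2.3374  r=-0.7774  x^+=1.7054  v^+=0.2065  a^+=0.0761
step 5: x_pred=1.9642  r=1.1658  x^+=2.9120  v^+=0.6450  a^+=0.2241

resid = 1.1658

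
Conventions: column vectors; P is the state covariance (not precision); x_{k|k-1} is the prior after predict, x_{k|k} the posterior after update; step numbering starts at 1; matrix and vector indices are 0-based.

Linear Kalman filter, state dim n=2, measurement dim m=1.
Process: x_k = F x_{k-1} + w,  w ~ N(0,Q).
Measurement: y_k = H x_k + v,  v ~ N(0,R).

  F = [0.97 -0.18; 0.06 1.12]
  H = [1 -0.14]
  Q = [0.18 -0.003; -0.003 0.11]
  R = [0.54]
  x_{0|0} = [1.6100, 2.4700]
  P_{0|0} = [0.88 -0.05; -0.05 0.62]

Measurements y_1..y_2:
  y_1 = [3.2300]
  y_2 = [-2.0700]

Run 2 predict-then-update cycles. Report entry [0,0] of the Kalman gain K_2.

step 1: x^-=[1.1171, 2.8630]  P^-=[1.0455 -0.1306; -0.1306 0.8842]  S=[1.6394]  K=[0.6489; -0.1551]  nu=[2.5137]  x^+=[2.7482, 2.4730]  P^+=[0.3552 0.0345; 0.0345 0.8447]
step 2: x^-=[2.2207, 2.9347]  P^-=[0.5296 -0.1155; -0.1155 1.1755]  S=[1.1250]  K=[0.4851; -0.2490]  nu=[-3.8798]  x^+=[0.3385, 3.9007]  P^+=[0.2648 0.0204; 0.0204 1.1058]

K[0,0] = 0.4851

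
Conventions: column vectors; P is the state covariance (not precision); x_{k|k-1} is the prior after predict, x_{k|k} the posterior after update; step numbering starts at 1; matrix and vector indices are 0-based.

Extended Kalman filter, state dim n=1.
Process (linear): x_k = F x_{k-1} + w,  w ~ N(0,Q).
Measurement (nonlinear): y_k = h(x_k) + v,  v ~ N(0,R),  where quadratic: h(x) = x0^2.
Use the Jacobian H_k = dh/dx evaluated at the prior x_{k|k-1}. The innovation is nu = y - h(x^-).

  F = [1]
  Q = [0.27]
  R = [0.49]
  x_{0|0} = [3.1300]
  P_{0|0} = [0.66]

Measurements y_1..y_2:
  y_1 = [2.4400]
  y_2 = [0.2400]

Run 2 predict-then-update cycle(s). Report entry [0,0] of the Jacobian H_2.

H_jac[0,0] = 3.9407

step 1: x^-=[3.1300]  P^-=[0.9300]  H_jac=[6.2600]  S=[36.9345]  K=[0.1576]  nu=[-7.3569]  x^+=[1.9704]  P^+=[0.0123]
step 2: x^-=[1.9704]  P^-=[0.2823]  H_jac=[3.9407]  S=[4.8745]  K=[0.2283]  nu=[-3.6423]  x^+=[1.1390]  P^+=[0.0284]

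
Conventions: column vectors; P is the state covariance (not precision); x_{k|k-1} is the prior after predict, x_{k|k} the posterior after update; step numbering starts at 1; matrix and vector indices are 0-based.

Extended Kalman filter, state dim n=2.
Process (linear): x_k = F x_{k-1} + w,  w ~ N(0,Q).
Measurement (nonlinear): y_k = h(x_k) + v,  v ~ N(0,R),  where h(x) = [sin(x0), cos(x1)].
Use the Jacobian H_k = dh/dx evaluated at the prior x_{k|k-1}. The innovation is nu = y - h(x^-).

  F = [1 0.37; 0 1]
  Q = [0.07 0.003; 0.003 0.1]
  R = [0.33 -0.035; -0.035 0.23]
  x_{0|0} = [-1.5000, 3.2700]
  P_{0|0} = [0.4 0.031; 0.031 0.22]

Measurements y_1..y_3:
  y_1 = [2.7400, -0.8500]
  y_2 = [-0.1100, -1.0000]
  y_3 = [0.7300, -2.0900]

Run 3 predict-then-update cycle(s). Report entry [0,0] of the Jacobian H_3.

H_jac[0,0] = -0.2480

step 1: x^-=[-0.2901, 3.2700]  P^-=[0.5231 0.1154; 0.1154 0.3200]  H_jac=[0.9582 0.0000; 0.0000 0.1281]  S=[0.8103 -0.0208; -0.0208 0.2352]  K=[0.6216 0.1179; 0.1413 0.1867]  nu=[3.0260, 0.1418]  x^+=[1.6076, 3.7240]  P^+=[0.2098 0.0418; 0.0418 0.2967]
step 2: x^-=[2.9855, 3.7240]  P^-=[0.3513 0.1546; 0.1546 0.3967]  H_jac=[-0.9878 0.0000; 0.0000 0.5500]  S=[0.6729 -0.1190; -0.1190 0.3500]  K=[-0.5031 0.0719; -0.1242 0.5812]  nu=[-0.2655, -0.1648]  x^+=[3.1072, 3.6611]  P^+=[0.1706 0.0621; 0.0621 0.2509]
step 3: x^-=[4.4618, 3.6611]  P^-=[0.3209 0.1579; 0.1579 0.3509]  H_jac=[-0.2480 0.0000; 0.0000 0.4965]  S=[0.3497 -0.0544; -0.0544 0.3165]  K=[-0.1942 0.2143; -0.0270 0.5459]  nu=[1.6988, -1.2220]  x^+=[3.8701, 2.9483]  P^+=[0.2887 0.1130; 0.1130 0.2548]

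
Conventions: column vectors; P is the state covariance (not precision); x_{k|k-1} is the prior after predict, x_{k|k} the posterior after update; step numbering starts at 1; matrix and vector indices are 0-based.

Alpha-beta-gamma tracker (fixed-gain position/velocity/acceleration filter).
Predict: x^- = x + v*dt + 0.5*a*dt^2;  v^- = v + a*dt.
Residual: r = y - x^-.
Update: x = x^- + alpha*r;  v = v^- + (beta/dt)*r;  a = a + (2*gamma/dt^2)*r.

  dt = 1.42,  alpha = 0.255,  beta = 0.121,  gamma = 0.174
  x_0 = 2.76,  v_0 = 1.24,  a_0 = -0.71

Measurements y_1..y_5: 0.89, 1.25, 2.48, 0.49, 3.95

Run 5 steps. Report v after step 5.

v_post = -1.4286

step 1: x_pred=3.8050  r=-2.9150  x^+=3.0617  v^+=-0.0166  a^+=-1.2131
step 2: x_pred=1.8151  r=-0.5651  x^+=1.6710  v^+=-1.7873  a^+=-1.3106
step 3: x_pred=-2.1884  r=4.6684  x^+=-0.9979  v^+=-3.2506  a^+=-0.5049
step 4: x_pred=-6.1228  r=6.6128  x^+=-4.4365  v^+=-3.4041  a^+=0.6364
step 5: x_pred=-8.6287  r=12.5787  x^+=-5.4212  v^+=-1.4286  a^+=2.8073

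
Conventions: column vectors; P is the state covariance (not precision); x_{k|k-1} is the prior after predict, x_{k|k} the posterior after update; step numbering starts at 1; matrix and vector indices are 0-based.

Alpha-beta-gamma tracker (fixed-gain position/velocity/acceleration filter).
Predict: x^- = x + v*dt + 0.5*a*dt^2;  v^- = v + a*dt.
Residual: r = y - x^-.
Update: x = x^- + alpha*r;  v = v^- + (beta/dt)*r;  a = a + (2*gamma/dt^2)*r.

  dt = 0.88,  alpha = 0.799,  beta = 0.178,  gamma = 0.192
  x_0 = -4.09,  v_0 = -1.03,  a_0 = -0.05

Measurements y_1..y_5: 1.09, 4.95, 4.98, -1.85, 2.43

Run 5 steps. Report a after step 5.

step 1: x_pred=-5.0158  r=6.1058  x^+=-0.1373  v^+=0.1610  a^+=2.9776
step 2: x_pred=1.1574  r=3.7926  x^+=4.1877  v^+=3.5485  a^+=4.8583
step 3: x_pred=9.1915  r=-4.2115  x^+=5.8265  v^+=6.9719  a^+=2.7699
step 4: x_pred=13.0343  r=-14.8843  x^+=1.1417  v^+=6.3988  a^+=-4.6107
step 5: x_pred=4.9874  r=-2.5574  x^+=2.9440  v^+=1.8240  a^+=-5.8788

a_post = -5.8788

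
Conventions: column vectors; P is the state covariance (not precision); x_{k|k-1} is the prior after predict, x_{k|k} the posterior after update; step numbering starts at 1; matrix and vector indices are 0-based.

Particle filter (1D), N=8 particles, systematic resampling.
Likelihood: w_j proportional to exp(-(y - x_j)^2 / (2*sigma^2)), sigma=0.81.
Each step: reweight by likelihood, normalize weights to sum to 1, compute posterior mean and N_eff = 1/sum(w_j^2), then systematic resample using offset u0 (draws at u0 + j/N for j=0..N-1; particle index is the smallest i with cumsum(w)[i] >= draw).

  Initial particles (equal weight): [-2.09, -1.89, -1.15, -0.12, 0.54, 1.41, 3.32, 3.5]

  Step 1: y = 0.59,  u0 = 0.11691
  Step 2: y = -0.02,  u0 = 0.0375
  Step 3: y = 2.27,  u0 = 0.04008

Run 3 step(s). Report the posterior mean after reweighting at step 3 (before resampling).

post_mean = 0.4936

step 1: w=[0.0018, 0.0038, 0.0415, 0.2842, 0.4166, 0.2500, 0.0014, 0.0007]  mean=0.4917  Neff=3.1393  idx=[3, 3, 4, 4, 4, 4, 5, 5]
step 2: w=[0.1786, 0.1786, 0.1417, 0.1417, 0.1417, 0.1417, 0.0379, 0.0379]  mean=0.3701  Neff=6.8003  idx=[0, 0, 1, 2, 3, 4, 5, 5]
step 3: w=[0.0234, 0.0234, 0.0234, 0.1860, 0.1860, 0.1860, 0.1860, 0.1860]  mean=0.4936  Neff=5.7295  idx=[1, 3, 4, 4, 5, 6, 6, 7]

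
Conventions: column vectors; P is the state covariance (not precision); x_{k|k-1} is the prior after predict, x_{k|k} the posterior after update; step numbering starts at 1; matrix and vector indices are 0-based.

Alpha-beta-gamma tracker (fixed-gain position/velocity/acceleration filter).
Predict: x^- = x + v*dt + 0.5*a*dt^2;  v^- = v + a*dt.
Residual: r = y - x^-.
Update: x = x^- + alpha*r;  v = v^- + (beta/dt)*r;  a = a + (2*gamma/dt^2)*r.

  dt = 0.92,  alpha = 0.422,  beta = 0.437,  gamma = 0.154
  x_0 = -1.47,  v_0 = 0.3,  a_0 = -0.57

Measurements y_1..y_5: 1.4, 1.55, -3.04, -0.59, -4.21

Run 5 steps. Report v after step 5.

step 1: x_pred=-1.4352  r=2.8352  x^+=-0.2388  v^+=1.1223  a^+=0.4617
step 2: x_pred=0.9892  r=0.5608  x^+=1.2258  v^+=1.8135  a^+=0.6658
step 3: x_pred=3.1760  r=-6.2160  x^+=0.5529  v^+=-0.5266  a^+=-1.5962
step 4: x_pred=-0.6071  r=0.0171  x^+=-0.5999  v^+=-1.9870  a^+=-1.5900
step 5: x_pred=-3.1007  r=-1.1093  x^+=-3.5689  v^+=-3.9766  a^+=-1.9936

v_post = -3.9766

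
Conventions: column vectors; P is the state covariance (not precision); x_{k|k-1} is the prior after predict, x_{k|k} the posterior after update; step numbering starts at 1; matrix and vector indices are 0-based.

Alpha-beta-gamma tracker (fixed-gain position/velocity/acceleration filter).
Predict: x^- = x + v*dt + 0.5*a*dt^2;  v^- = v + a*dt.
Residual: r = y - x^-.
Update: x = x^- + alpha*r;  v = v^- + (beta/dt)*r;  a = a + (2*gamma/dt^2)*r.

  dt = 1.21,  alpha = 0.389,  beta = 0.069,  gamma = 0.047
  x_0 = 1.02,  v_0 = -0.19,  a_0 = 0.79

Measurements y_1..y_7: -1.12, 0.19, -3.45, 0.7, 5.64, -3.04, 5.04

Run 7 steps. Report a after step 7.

a_post = -0.4460

step 1: x_pred=1.3684  r=-2.4884  x^+=0.4004  v^+=0.6240  a^+=0.6302
step 2: x_pred=1.6168  r=-1.4268  x^+=1.0618  v^+=1.3052  a^+=0.5386
step 3: x_pred=3.0354  r=-6.4854  x^+=0.5126  v^+=1.5871  a^+=0.1222
step 4: x_pred=2.5225  r=-1.8225  x^+=1.8135  v^+=1.6311  a^+=0.0052
step 5: x_pred=3.7910  r=1.8490  x^+=4.5103  v^+=1.7429  a^+=0.1239
step 6: x_pred=6.7099  r=-9.7499  x^+=2.9172  v^+=1.3369  a^+=-0.5020
step 7: x_pred=4.1673  r=0.8727  x^+=4.5068  v^+=0.7792  a^+=-0.4460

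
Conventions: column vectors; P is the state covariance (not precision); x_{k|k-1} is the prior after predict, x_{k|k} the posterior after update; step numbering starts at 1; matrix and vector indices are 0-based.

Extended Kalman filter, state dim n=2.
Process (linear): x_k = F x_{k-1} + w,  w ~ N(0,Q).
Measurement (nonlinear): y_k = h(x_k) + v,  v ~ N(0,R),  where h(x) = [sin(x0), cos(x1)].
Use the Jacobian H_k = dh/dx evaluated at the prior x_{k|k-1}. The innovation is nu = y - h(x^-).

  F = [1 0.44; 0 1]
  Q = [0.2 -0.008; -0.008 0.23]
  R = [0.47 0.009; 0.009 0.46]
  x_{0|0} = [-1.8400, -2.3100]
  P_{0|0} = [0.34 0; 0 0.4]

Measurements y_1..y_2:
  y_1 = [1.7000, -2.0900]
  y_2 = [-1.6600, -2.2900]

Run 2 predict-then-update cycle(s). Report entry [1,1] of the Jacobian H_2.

step 1: x^-=[-2.8564, -2.3100]  P^-=[0.6174 0.1680; 0.1680 0.6300]  H_jac=[-0.9596 0.0000; 0.0000 0.7390]  S=[1.0386 -0.1101; -0.1101 0.8041]  K=[-0.5623 0.0774; -0.0952 0.5660]  nu=[1.9813, -1.4163]  x^+=[-4.0801, -3.3002]  P^+=[0.2747 0.0413; 0.0413 0.3511]
step 2: x^-=[-5.5322, -3.3002]  P^-=[0.5790 0.1878; 0.1878 0.5811]  H_jac=[0.7310 0.0000; 0.0000 -0.1580]  S=[0.7794 -0.0127; -0.0127 0.4745]  K=[0.5423 -0.0480; 0.1731 -0.1889]  nu=[-2.3424, -1.3026]  x^+=[-6.7398, -3.4597]  P^+=[0.3481 0.1090; 0.1090 0.5400]

H_jac[1,1] = -0.1580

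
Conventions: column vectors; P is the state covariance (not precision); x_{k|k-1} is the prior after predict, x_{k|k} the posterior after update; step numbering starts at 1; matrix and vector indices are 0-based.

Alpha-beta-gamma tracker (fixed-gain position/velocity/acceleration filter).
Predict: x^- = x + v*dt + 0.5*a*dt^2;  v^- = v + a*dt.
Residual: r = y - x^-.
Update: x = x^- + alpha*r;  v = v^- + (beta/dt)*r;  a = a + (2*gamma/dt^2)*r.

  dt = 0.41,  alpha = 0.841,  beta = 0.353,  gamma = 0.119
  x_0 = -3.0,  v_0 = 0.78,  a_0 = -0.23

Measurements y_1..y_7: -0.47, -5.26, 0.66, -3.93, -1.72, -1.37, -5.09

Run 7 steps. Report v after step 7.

v_post = -2.6873

step 1: x_pred=-2.6995  r=2.2295  x^+=-0.8245  v^+=2.6053  a^+=2.9266
step 2: x_pred=0.4896  r=-5.7496  x^+=-4.3458  v^+=-1.1451  a^+=-5.2139
step 3: x_pred=-5.2535  r=5.9135  x^+=-0.2803  v^+=1.8086  a^+=3.1587
step 4: x_pred=0.7268  r=-4.6568  x^+=-3.1896  v^+=-0.9057  a^+=-3.4345
step 5: x_pred=-3.8496  r=2.1296  x^+=-2.0586  v^+=-0.4803  a^+=-0.4194
step 6: x_pred=-2.2908  r=0.9208  x^+=-1.5164  v^+=0.1405  a^+=0.8843
step 7: x_pred=-1.3845  r=-3.7055  x^+=-4.5008  v^+=-2.6873  a^+=-4.3621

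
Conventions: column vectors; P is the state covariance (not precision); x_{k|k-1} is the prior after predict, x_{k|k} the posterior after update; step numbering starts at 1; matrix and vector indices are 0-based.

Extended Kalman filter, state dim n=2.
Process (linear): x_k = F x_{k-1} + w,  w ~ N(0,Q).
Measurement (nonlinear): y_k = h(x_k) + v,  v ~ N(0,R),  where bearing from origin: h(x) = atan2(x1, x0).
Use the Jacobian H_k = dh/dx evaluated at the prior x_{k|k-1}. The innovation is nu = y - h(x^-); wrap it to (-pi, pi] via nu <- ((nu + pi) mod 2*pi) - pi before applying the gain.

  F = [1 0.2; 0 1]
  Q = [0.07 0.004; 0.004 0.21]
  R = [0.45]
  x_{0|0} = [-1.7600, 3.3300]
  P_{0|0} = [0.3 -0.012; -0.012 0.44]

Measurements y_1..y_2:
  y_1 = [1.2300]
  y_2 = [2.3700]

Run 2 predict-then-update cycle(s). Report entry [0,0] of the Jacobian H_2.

step 1: x^-=[-1.0940, 3.3300]  P^-=[0.3828 0.0800; 0.0800 0.6500]  H_jac=[-0.2710 -0.0890]  S=[0.4871]  K=[-0.2276; -0.1633]  nu=[-0.6582]  x^+=[-0.9442, 3.4375]  P^+=[0.3576 0.0619; 0.0619 0.6370]
step 2: x^-=[-0.2567, 3.4375]  P^-=[0.4778 0.1933; 0.1933 0.8470]  H_jac=[-0.2893 -0.0216]  S=[0.4928]  K=[-0.2890; -0.1506]  nu=[0.7247]  x^+=[-0.4661, 3.3284]  P^+=[0.4366 0.1718; 0.1718 0.8358]

H_jac[0,0] = -0.2893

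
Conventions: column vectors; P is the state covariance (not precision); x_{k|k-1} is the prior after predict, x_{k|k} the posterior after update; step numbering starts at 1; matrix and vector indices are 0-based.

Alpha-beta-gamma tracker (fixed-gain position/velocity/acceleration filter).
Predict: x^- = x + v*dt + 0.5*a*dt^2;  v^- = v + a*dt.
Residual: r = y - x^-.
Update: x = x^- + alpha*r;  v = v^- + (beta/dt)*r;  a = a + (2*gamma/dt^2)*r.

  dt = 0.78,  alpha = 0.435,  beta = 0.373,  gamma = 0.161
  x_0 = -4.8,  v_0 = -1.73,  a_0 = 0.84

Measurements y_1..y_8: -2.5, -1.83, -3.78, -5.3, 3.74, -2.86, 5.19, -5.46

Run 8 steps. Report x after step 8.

x_post = -1.4387

step 1: x_pred=-5.8939  r=3.3939  x^+=-4.4175  v^+=0.5482  a^+=2.6362
step 2: x_pred=-3.1880  r=1.3580  x^+=-2.5973  v^+=3.2538  a^+=3.3550
step 3: x_pred=0.9613  r=-4.7413  x^+=-1.1012  v^+=3.6034  a^+=0.8456
step 4: x_pred=1.9667  r=-7.2667  x^+=-1.1943  v^+=0.7880  a^+=-3.0004
step 5: x_pred=-1.4924  r=5.2324  x^+=0.7837  v^+=0.9499  a^+=-0.2311
step 6: x_pred=1.4543  r=-4.3143  x^+=-0.4224  v^+=-1.2935  a^+=-2.5145
step 7: x_pred=-2.1963  r=7.3863  x^+=1.0168  v^+=0.2773  a^+=1.3948
step 8: x_pred=1.6574  r=-7.1174  x^+=-1.4387  v^+=-2.0383  a^+=-2.3722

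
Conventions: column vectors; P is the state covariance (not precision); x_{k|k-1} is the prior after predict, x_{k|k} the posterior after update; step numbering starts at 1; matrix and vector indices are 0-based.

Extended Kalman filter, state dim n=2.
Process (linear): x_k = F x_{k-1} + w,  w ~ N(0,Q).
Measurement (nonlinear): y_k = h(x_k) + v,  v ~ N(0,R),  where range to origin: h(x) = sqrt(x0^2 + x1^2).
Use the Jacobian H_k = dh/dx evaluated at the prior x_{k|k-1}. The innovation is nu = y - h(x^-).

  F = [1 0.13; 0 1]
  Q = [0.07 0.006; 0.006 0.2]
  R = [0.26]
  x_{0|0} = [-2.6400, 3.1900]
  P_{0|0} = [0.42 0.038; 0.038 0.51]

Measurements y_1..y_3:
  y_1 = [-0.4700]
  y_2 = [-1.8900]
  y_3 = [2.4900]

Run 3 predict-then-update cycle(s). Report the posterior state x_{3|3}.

x_post = [1.6570, 1.5076]

step 1: x^-=[-2.2253, 3.1900]  P^-=[0.5085 0.1103; 0.1103 0.7100]  H_jac=[-0.5721 0.8202]  S=[0.8005]  K=[-0.2504; 0.6486]  nu=[-4.3595]  x^+=[-1.1336, 0.3625]  P^+=[0.4583 0.2403; 0.2403 0.3733]
step 2: x^-=[-1.0865, 0.3625]  P^-=[0.5971 0.2948; 0.2948 0.5733]  H_jac=[-0.9486 0.3165]  S=[0.6777]  K=[-0.6981; -0.1450]  nu=[-3.0354]  x^+=[1.0325, 0.8026]  P^+=[0.2668 0.2263; 0.2263 0.5590]
step 3: x^-=[1.1368, 0.8026]  P^-=[0.4051 0.3049; 0.3049 0.7590]  H_jac=[0.8169 0.5767]  S=[1.0702]  K=[0.4736; 0.6418]  nu=[1.0984]  x^+=[1.6570, 1.5076]  P^+=[0.1651 -0.0204; -0.0204 0.3182]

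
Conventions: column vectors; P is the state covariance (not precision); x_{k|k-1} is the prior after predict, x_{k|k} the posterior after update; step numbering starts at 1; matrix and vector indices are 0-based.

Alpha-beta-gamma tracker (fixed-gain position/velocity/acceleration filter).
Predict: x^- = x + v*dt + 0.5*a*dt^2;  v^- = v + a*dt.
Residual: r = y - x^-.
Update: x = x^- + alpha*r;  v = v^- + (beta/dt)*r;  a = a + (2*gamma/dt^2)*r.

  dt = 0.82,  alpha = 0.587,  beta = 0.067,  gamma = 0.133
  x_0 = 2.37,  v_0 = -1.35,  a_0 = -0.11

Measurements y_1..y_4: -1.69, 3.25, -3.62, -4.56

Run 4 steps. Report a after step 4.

step 1: x_pred=1.2260  r=-2.9160  x^+=-0.4857  v^+=-1.6785  a^+=-1.2636
step 2: x_pred=-2.2868  r=5.5368  x^+=0.9633  v^+=-2.2622  a^+=0.9268
step 3: x_pred=-0.5801  r=-3.0399  x^+=-2.3645  v^+=-1.7506  a^+=-0.2758
step 4: x_pred=-3.8927  r=-0.6673  x^+=-4.2844  v^+=-2.0313  a^+=-0.5397

a_post = -0.5397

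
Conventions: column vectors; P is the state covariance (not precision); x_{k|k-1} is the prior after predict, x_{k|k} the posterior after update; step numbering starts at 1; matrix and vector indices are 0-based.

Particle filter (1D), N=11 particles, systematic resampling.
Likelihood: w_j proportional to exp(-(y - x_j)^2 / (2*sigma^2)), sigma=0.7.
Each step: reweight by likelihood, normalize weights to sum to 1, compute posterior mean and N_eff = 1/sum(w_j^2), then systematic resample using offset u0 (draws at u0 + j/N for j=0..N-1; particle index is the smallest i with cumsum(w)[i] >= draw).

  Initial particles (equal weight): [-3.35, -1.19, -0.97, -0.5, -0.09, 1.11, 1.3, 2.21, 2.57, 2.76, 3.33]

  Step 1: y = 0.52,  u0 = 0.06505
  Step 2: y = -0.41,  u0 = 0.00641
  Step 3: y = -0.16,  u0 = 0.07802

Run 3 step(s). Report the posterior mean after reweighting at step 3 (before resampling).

step 1: w=[0.0000, 0.0203, 0.0416, 0.1385, 0.2739, 0.2807, 0.2152, 0.0217, 0.0055, 0.0024, 0.0001]  mean=0.5023  Neff=4.5041  idx=[3, 3, 4, 4, 4, 5, 5, 5, 6, 6, 7]
step 2: w=[0.1955, 0.1955, 0.1776, 0.1776, 0.1776, 0.0187, 0.0187, 0.0187, 0.0100, 0.0100, 0.0002]  mean=-0.1550  Neff=5.8024  idx=[0, 0, 0, 1, 1, 2, 2, 3, 3, 4, 4]
step 3: w=[0.0853, 0.0853, 0.0853, 0.0853, 0.0853, 0.0955, 0.0955, 0.0955, 0.0955, 0.0955, 0.0955]  mean=-0.2650  Neff=10.9657  idx=[0, 1, 3, 4, 5, 6, 7, 8, 8, 9, 10]

post_mean = -0.2650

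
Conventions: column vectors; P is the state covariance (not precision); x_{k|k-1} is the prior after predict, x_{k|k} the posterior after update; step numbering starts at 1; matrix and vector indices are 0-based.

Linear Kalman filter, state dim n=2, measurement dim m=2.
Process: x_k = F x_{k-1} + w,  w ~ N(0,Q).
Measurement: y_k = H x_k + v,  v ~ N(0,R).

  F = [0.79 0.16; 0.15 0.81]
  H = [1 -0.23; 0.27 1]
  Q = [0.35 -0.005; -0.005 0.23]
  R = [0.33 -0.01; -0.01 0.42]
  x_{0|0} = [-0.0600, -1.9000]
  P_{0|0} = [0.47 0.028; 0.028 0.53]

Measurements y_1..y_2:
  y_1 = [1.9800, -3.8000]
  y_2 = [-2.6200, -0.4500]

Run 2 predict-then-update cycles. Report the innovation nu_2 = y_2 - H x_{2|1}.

innov = [-3.0562, 1.9053]

step 1: x^-=[-0.3514, -1.5480]  P^-=[0.6640 0.1380; 0.1380 0.5951]  S=[0.9620 0.1618; 0.1618 1.1380]  K=[0.6253 0.1899; -0.0946 0.5691]  nu=[1.9754, -2.1571]  x^+=[0.4742, -2.9625]  P^+=[0.2084 0.0172; 0.0172 0.2353]
step 2: x^-=[-0.0994, -2.3285]  P^-=[0.4904 0.0616; 0.0616 0.3933]  S=[0.8129 0.0898; 0.0898 0.8823]  K=[0.5680 0.1621; -0.0877 0.4735]  nu=[-3.0562, 1.9053]  x^+=[-1.5263, -1.1581]  P^+=[0.1885 0.0115; 0.0115 0.1966]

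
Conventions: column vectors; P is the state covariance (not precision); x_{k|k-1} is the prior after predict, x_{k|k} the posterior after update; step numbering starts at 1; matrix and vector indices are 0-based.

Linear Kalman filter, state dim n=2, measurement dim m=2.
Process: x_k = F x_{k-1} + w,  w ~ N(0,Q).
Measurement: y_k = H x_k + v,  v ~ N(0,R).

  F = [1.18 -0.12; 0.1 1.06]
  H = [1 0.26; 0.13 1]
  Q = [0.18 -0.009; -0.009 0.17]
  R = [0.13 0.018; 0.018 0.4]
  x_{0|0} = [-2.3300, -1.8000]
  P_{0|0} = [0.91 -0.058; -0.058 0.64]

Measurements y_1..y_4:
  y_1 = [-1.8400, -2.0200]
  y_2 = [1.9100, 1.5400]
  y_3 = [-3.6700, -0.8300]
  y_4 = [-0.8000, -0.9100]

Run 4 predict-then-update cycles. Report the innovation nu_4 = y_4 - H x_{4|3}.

step 1: x^-=[-2.5334, -2.1410]  P^-=[1.4727 -0.0549; -0.0549 0.8859]  S=[1.6341 0.3831; 0.3831 1.2965]  K=[0.9324 -0.1701; -0.0553 0.6941]  nu=[1.2501, 0.4503]  x^+=[-1.4445, -1.8976]  P^+=[0.1361 -0.0690; -0.0690 0.2856]
step 2: x^-=[-1.4767, -2.1559]  P^-=[0.3931 -0.1147; -0.1147 0.4777]  S=[0.4958 0.0747; 0.0747 0.8545]  K=[0.7540 -0.1404; -0.0633 0.5471]  nu=[3.9473, 3.8879]  x^+=[0.9536, -0.2788]  P^+=[0.1103 -0.0569; -0.0569 0.2251]
step 3: x^-=[1.1588, -0.2001]  P^-=[0.3529 -0.0951; -0.0951 0.4120]  S=[0.4613 0.0727; 0.0727 0.7932]  K=[0.7318 -0.1291; -0.0541 0.5087]  nu=[-4.7767, -0.7805]  x^+=[-2.2359, -0.3386]  P^+=[0.1064 -0.0523; -0.0523 0.2093]
step 4: x^-=[-2.5978, -0.5825]  P^-=[0.3460 -0.0879; -0.0879 0.3952]  S=[0.4570 0.0749; 0.0749 0.7782]  K=[0.7276 -0.1251; -0.0490 0.4979]  nu=[1.9492, 0.0103]  x^+=[-1.1808, -0.6730]  P^+=[0.1055 -0.0507; -0.0507 0.2048]

innov = [1.9492, 0.0103]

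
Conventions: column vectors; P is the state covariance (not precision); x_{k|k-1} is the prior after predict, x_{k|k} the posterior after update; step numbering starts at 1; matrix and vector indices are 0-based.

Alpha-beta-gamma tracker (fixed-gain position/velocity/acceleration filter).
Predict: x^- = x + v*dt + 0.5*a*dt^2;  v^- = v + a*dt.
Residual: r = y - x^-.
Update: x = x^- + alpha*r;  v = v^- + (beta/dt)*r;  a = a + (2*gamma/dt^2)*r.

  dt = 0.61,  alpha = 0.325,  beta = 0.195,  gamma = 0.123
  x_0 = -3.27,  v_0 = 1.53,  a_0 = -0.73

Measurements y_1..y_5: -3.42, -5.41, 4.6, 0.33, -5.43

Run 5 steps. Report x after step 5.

x_post = -0.7891

step 1: x_pred=-2.4725  r=-0.9475  x^+=-2.7804  v^+=0.7818  a^+=-1.3564
step 2: x_pred=-2.5559  r=-2.8541  x^+=-3.4835  v^+=-0.9580  a^+=-3.2433
step 3: x_pred=-4.6712  r=9.2712  x^+=-1.6581  v^+=0.0274  a^+=2.8861
step 4: x_pred=-1.1044  r=1.4344  x^+=-0.6382  v^+=2.2464  a^+=3.8344
step 5: x_pred=1.4455  r=-6.8755  x^+=-0.7891  v^+=2.3875  a^+=-0.7111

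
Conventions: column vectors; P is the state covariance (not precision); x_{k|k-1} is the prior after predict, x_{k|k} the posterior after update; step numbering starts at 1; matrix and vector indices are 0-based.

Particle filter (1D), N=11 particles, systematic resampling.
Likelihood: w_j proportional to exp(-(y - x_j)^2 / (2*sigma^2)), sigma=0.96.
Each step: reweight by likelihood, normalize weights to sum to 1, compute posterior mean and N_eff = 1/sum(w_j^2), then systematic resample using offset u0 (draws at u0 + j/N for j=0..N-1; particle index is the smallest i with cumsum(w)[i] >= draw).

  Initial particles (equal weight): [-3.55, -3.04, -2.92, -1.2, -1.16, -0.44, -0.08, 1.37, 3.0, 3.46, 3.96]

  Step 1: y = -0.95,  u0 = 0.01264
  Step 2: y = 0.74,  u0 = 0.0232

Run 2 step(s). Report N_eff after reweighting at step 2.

N_eff = 6.5095

step 1: w=[0.0068, 0.0248, 0.0323, 0.2564, 0.2590, 0.2304, 0.1759, 0.0143, 0.0001, 0.0000, 0.0000]  mean=-0.8976  Neff=4.5709  idx=[1, 3, 3, 3, 4, 4, 4, 5, 5, 6, 6]
step 2: w=[0.0001, 0.0413, 0.0413, 0.0413, 0.0449, 0.0449, 0.0449, 0.1496, 0.1496, 0.2210, 0.2210]  mean=-0.4724  Neff=6.5095  idx=[1, 3, 5, 7, 7, 8, 9, 9, 9, 10, 10]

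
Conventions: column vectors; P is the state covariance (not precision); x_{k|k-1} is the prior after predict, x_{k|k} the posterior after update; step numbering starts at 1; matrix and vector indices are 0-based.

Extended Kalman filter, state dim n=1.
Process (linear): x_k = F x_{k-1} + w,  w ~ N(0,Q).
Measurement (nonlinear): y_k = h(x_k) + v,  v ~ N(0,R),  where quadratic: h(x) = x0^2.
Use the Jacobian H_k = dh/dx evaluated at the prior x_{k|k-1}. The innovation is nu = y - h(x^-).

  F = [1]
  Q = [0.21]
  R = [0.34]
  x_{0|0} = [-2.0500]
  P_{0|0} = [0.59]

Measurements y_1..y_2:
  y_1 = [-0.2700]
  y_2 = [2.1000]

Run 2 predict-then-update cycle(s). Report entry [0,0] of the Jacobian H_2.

step 1: x^-=[-2.0500]  P^-=[0.8000]  H_jac=[-4.1000]  S=[13.7880]  K=[-0.2379]  nu=[-4.4725]  x^+=[-0.9860]  P^+=[0.0197]
step 2: x^-=[-0.9860]  P^-=[0.2297]  H_jac=[-1.9721]  S=[1.2334]  K=[-0.3673]  nu=[1.1277]  x^+=[-1.4003]  P^+=[0.0633]

H_jac[0,0] = -1.9721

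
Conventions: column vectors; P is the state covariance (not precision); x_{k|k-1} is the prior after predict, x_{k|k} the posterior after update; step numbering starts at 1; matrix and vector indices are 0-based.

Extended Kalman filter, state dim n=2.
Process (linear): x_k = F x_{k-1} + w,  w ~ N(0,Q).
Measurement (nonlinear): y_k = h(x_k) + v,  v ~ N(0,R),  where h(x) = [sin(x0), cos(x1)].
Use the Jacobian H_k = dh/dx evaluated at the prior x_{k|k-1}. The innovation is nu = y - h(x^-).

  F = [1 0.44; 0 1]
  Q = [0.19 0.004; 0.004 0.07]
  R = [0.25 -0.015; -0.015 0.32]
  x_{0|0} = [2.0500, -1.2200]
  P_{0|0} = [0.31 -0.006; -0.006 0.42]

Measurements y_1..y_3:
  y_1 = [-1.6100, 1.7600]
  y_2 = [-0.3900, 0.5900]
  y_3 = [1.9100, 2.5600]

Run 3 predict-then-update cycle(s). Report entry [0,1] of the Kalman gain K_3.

step 1: x^-=[1.5132, -1.2200]  P^-=[0.5760 0.1828; 0.1828 0.4900]  H_jac=[0.0576 0.0000; 0.0000 0.9391]  S=[0.2519 -0.0051; -0.0051 0.7521]  K=[0.1363 0.2292; 0.0542 0.6122]  nu=[-2.6083, 1.4164]  x^+=[1.4823, -0.4943]  P^+=[0.5322 0.0759; 0.0759 0.2077]
step 2: x^-=[1.2648, -0.4943]  P^-=[0.8292 0.1713; 0.1713 0.2777]  H_jac=[0.3013 0.0000; 0.0000 0.4745]  S=[0.3253 0.0095; 0.0095 0.3825]  K=[0.7624 0.1936; 0.1487 0.3408]  nu=[-1.3435, -0.2903]  x^+=[0.1843, -0.7931]  P^+=[0.6230 0.1065; 0.1065 0.2251]
step 3: x^-=[-0.1646, -0.7931]  P^-=[0.9503 0.2095; 0.2095 0.2951]  H_jac=[0.9865 0.0000; 0.0000 0.7125]  S=[1.1748 0.1323; 0.1323 0.4698]  K=[0.7872 0.0961; 0.1297 0.4111]  nu=[2.0739, 1.8584]  x^+=[1.6465, 0.2398]  P^+=[0.1980 0.0266; 0.0266 0.1819]

K[0,1] = 0.0961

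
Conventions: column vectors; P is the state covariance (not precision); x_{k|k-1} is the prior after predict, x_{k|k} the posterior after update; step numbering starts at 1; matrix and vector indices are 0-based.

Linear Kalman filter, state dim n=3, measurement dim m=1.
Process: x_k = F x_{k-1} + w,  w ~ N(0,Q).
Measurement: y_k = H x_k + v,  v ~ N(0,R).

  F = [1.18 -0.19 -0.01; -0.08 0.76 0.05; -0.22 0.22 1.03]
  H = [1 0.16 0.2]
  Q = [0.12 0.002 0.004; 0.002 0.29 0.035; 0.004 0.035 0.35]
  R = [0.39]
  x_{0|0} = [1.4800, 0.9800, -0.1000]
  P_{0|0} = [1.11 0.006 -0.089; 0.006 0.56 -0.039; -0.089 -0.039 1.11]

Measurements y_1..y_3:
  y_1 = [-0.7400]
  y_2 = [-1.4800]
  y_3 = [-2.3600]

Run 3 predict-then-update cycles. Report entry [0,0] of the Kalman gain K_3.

K[0,0] = 0.6323

step 1: x^-=[1.5612, 0.6214, -0.2130]  P^-=[1.6852 -0.1834 -0.4178; -0.1834 0.6204 0.1816; -0.4178 0.1816 1.6305]  S=[1.9421]  K=[0.8096; -0.0246; -0.0323]  nu=[-2.3580]  x^+=[-0.3478, 0.6795, -0.1369]  P^+=[0.4123 -0.1447 -0.3671; -0.1447 0.6192 0.1800; -0.3671 0.1800 1.6285]
step 2: x^-=[-0.5381, 0.5374, 0.0850]  P^-=[0.7908 -0.2841 -0.6719; -0.2841 0.6886 0.4336; -0.6719 0.4336 2.3895]  S=[0.9621]  K=[0.6351; -0.0907; -0.1295]  nu=[-1.0448]  x^+=[-1.2017, 0.6321, 0.2203]  P^+=[0.4028 -0.2287 -0.5928; -0.2287 0.6806 0.4223; -0.5928 0.4223 2.3734]
step 3: x^-=[-1.5403, 0.5875, 0.6304]  P^-=[0.8238 -0.3868 -1.0277; -0.3868 0.7563 0.7110; -1.0277 0.7110 3.4025]  S=[0.8800]  K=[0.6323; -0.1404; -0.2653]  nu=[-1.0398]  x^+=[-2.1978, 0.7336, 0.9062]  P^+=[0.4720 -0.3086 -0.8801; -0.3086 0.7390 0.6782; -0.8801 0.6782 3.3406]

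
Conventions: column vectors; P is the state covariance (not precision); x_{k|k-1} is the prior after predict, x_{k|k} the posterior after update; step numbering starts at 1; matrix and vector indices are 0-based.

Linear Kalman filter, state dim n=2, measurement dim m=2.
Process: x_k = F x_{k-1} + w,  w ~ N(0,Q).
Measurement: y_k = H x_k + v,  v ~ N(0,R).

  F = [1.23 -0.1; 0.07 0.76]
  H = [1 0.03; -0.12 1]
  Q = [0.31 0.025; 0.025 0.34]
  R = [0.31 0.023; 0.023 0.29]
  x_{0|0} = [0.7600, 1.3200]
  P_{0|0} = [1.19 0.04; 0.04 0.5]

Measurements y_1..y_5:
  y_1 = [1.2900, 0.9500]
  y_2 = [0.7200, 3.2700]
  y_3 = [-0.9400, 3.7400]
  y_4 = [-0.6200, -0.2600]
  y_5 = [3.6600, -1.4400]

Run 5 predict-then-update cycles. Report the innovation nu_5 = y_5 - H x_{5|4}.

step 1: x^-=[0.8028, 1.0564]  P^-=[2.1055 0.1266; 0.1266 0.6389]  S=[2.4237 -0.0844; -0.0844 0.9288]  K=[0.8683 -0.0569; 0.0838 0.6791]  nu=[0.4555, -0.0101]  x^+=[1.1989, 1.0877]  P^+=[0.2668 0.0355; 0.0355 0.2031]
step 2: x^-=[1.3659, 0.9106]  P^-=[0.7069 0.0655; 0.0655 0.4624]  S=[1.0213 0.0173; 0.0173 0.7469]  K=[0.6948 -0.0420; 0.0674 0.6070]  nu=[-0.6732, 2.5233]  x^+=[0.7921, 2.3970]  P^+=[0.2136 0.0294; 0.0294 0.1811]
step 3: x^-=[0.7346, 1.8771]  P^-=[0.6277 0.0569; 0.0569 0.4488]  S=[0.9415 0.0179; 0.0179 0.7342]  K=[0.6693 -0.0413; 0.0634 0.6004]  nu=[-1.7309, 1.9510]  x^+=[-0.5045, 2.9389]  P^+=[0.2057 0.0281; 0.0281 0.1790]
step 4: x^-=[-0.9144, 2.1983]  P^-=[0.6161 0.0552; 0.0552 0.4474]  S=[0.9298 0.0175; 0.0175 0.7330]  K=[0.6651 -0.0414; 0.0625 0.5998]  nu=[0.2285, -2.5680]  x^+=[-0.6560, 0.6723]  P^+=[0.2044 0.0278; 0.0278 0.1787]
step 5: x^-=[-0.8741, 0.4650]  P^-=[0.6142 0.0548; 0.0548 0.4472]  S=[0.9279 0.0173; 0.0173 0.7329]  K=[0.6645 -0.0415; 0.0623 0.5997]  nu=[4.5202, -2.0099]  x^+=[2.2128, -0.4586]  P^+=[0.2042 0.0278; 0.0278 0.1787]

innov = [4.5202, -2.0099]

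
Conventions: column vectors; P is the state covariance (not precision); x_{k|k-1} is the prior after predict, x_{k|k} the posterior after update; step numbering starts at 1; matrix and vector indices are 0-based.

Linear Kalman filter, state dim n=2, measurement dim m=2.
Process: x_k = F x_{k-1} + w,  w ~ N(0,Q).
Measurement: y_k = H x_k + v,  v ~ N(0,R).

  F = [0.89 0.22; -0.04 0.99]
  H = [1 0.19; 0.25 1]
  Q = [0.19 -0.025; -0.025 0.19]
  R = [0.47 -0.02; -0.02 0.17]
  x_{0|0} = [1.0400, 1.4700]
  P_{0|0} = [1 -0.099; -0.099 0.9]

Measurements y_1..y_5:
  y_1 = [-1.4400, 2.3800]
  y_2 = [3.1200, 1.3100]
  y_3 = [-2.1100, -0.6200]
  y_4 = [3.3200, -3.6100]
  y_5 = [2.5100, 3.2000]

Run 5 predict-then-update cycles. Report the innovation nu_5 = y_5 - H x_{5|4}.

step 1: x^-=[1.2490, 1.4137]  P^-=[0.9869 0.0491; 0.0491 1.0815]  S=[1.5146 0.4836; 0.4836 1.3377]  K=[0.6638 -0.0189; -0.1051 0.8557]  nu=[-2.9576, 0.6540]  x^+=[-0.7265, 2.2843]  P^+=[0.3312 -0.0993; -0.0993 0.1724]
step 2: x^-=[-0.1440, 2.2905]  P^-=[0.4218 -0.0859; -0.0859 0.3673]  S=[0.8725 0.0653; 0.0653 0.5208]  K=[0.4663 -0.0209; -0.0688 0.6728]  nu=[2.8288, -0.9445]  x^+=[1.1949, 1.4605]  P^+=[0.2331 -0.0712; -0.0712 0.1335]
step 3: x^-=[1.3848, 1.3981]  P^-=[0.3533 -0.0663; -0.0663 0.3269]  S=[0.8099 0.0610; 0.0610 0.4858]  K=[0.4212 -0.0075; -0.0538 0.6455]  nu=[-3.7604, -2.3643]  x^+=[-0.1813, 0.0742]  P^+=[0.2099 -0.0622; -0.0622 0.1264]
step 4: x^-=[-0.1451, 0.0807]  P^-=[0.3381 -0.0592; -0.0592 0.3191]  S=[0.7971 0.0631; 0.0631 0.4806]  K=[0.4101 -0.0012; -0.0489 0.6395]  nu=[3.4498, -3.6544]  x^+=[1.2740, -2.4251]  P^+=[0.2041 -0.0594; -0.0594 0.1246]
step 5: x^-=[0.6004, -2.4518]  P^-=[0.3344 -0.0570; -0.0570 0.3171]  S=[0.7942 0.0642; 0.0642 0.4795]  K=[0.4073 0.0010; -0.0474 0.6379]  nu=[2.3755, 5.5017]  x^+=[1.5736, 0.9454]  P^+=[0.2026 -0.0586; -0.0586 0.1241]

innov = [2.3755, 5.5017]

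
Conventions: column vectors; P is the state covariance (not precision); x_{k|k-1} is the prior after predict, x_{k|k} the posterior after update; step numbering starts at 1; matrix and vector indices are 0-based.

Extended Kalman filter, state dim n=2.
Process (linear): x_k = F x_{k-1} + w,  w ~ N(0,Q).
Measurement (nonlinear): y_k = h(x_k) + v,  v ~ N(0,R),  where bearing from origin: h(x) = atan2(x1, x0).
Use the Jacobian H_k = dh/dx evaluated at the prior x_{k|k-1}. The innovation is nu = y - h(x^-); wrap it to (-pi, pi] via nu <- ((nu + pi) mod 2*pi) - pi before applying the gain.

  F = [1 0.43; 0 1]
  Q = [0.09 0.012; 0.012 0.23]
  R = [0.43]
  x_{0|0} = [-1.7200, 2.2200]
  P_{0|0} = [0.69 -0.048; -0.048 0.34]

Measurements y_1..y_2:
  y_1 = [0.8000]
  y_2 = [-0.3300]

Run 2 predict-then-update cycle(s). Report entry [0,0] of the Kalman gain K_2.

K[0,0] = -0.4928

step 1: x^-=[-0.7654, 2.2200]  P^-=[0.8016 0.1102; 0.1102 0.5700]  H_jac=[-0.4026 -0.1388]  S=[0.5832]  K=[-0.5796; -0.2117]  nu=[-1.1028]  x^+=[-0.1263, 2.4535]  P^+=[0.6057 0.0386; 0.0386 0.5439]
step 2: x^-=[0.9287, 2.4535]  P^-=[0.8295 0.2845; 0.2845 0.7739]  H_jac=[-0.3565 0.1349]  S=[0.5221]  K=[-0.4928; 0.0058]  nu=[-1.5389]  x^+=[1.6871, 2.4446]  P^+=[0.7027 0.2860; 0.2860 0.7738]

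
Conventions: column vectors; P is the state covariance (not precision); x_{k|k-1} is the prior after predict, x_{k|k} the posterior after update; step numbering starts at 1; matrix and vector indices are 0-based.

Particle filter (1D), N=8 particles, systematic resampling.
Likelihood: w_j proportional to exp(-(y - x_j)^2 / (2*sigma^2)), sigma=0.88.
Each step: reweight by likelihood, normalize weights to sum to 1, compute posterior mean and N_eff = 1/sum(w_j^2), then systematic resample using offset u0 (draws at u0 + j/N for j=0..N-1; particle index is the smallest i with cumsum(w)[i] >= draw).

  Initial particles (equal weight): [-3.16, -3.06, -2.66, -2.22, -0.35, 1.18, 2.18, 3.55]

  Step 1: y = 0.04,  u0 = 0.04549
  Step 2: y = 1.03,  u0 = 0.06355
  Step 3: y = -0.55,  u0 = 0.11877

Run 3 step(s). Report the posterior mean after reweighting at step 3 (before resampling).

post_mean = -0.0463

step 1: w=[0.0009, 0.0014, 0.0063, 0.0257, 0.6294, 0.3000, 0.0361, 0.0002]  mean=0.1324  Neff=2.0486  idx=[4, 4, 4, 4, 4, 5, 5, 5]
step 2: w=[0.0662, 0.0662, 0.0662, 0.0662, 0.0662, 0.2230, 0.2230, 0.2230]  mean=0.6738  Neff=5.8432  idx=[0, 2, 4, 5, 6, 6, 7, 7]
step 3: w=[0.2672, 0.2672, 0.2672, 0.0397, 0.0397, 0.0397, 0.0397, 0.0397]  mean=-0.0463  Neff=4.5041  idx=[0, 0, 1, 1, 2, 2, 4, 7]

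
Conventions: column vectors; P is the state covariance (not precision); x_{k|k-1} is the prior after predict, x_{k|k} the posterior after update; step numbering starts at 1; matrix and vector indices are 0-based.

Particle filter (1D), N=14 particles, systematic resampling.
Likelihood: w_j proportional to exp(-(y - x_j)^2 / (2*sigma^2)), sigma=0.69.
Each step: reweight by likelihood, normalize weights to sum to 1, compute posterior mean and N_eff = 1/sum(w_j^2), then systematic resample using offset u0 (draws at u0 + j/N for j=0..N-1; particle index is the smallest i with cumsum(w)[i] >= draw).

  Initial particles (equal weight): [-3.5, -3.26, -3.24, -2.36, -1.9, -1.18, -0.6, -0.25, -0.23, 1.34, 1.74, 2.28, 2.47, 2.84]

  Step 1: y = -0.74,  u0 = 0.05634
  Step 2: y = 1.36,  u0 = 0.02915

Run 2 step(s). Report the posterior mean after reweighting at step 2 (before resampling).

step 1: w=[0.0001, 0.0003, 0.0004, 0.0174, 0.0666, 0.2232, 0.2680, 0.2126, 0.2081, 0.0029, 0.0004, 0.0000, 0.0000, 0.0000]  mean=-0.6907  Neff=4.6540  idx=[4, 5, 5, 5, 6, 6, 6, 6, 7, 7, 7, 8, 8, 8]
step 2: w=[0.0000, 0.0024, 0.0024, 0.0024, 0.0367, 0.0367, 0.0367, 0.0367, 0.1363, 0.1363, 0.1363, 0.1458, 0.1458, 0.1458]  mean=-0.2993  Neff=8.0094  idx=[4, 6, 8, 8, 9, 9, 10, 10, 11, 11, 12, 12, 13, 13]

post_mean = -0.2993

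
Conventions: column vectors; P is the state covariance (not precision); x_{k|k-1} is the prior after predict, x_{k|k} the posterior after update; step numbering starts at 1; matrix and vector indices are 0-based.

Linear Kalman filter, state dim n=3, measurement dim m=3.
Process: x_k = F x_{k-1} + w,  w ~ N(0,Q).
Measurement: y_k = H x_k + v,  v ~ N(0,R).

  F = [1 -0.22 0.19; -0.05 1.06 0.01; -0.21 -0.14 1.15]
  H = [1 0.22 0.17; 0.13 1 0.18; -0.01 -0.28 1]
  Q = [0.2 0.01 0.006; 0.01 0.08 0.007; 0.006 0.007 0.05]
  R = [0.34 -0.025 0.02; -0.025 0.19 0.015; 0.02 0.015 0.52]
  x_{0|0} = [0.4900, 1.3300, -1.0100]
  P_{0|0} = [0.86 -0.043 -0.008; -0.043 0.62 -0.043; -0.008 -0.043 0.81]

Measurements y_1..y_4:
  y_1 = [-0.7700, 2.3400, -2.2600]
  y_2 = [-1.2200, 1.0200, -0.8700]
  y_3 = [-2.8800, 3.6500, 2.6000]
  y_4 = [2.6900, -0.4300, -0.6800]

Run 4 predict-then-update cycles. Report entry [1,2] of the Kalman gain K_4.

K[1,2] = -0.0703

step 1: x^-=[0.0055, 1.3752, -1.4506]  P^-=[1.1387 -0.2307 0.0287; -0.2307 0.7825 -0.1093; 0.0287 -0.1093 1.1865]  S=[1.4510 0.0771 0.2370; 0.0771 0.9322 -0.0814; 0.2370 -0.0814 1.8273]  K=[0.7714 -0.1523 -0.0620; -0.0727 0.7804 -0.1343; 0.0235 0.1725 0.6705]  nu=[-0.8314, 1.2252, -0.4243]  x^+=[-0.7962, 2.4488, -1.5433]  P^+=[0.2890 -0.0798 -0.0386; -0.0798 0.1612 -0.0152; -0.0386 -0.0152 0.3471]
step 2: x^-=[-1.6282, 2.6201, -1.9505]  P^-=[0.5310 -0.1299 -0.0049; -0.1299 0.2700 -0.0089; -0.0049 -0.0089 0.5438]  S=[0.8403 -0.0164 0.1207; -0.0164 0.4494 0.0335; 0.1207 0.0335 1.0894]  K=[0.6003 -0.1126 -0.0391; -0.0622 0.5639 -0.0869; 0.0342 0.1610 0.4928]  nu=[0.1633, -1.0373, 1.7978]  x^+=[-1.4836, 1.8688, -1.2260]  P^+=[0.2240 -0.0616 -0.0250; -0.0616 0.1165 -0.0060; -0.0250 -0.0060 0.2574]
step 3: x^-=[-2.1277, 2.0428, -1.3600]  P^-=[0.4570 -0.0950 -0.0015; -0.0950 0.2179 0.0025; -0.0015 0.0025 0.4130]  S=[0.7773 -0.0025 0.0980; -0.0025 0.4051 0.0344; 0.0980 0.0344 0.9482]  K=[0.5646 -0.0822 -0.0337; -0.0490 0.5145 -0.0742; 0.0360 0.1534 0.4255]  nu=[-0.9706, 2.1286, 4.5107]  x^+=[-3.0027, 2.8505, 0.8511]  P^+=[0.2086 -0.0537 -0.0204; -0.0537 0.1054 -0.0029; -0.0204 -0.0029 0.2233]
step 4: x^-=[-3.4681, 3.1802, 1.2103]  P^-=[0.4379 -0.0827 -0.0026; -0.0827 0.2046 0.0054; -0.0026 0.0054 0.3642]  S=[0.7615 0.0036 0.0866; 0.0036 0.3941 0.0313; 0.0866 0.0313 0.8969]  K=[0.5547 -0.0690 -0.0331; -0.0427 0.5003 -0.0703; 0.0337 0.1474 0.3960]  nu=[5.2527, -3.3772, -1.0345]  x^+=[-0.2871, 1.3393, 0.4800]  P^+=[0.2041 -0.0505 -0.0193; -0.0505 0.1020 -0.0019; -0.0193 -0.0019 0.2081]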